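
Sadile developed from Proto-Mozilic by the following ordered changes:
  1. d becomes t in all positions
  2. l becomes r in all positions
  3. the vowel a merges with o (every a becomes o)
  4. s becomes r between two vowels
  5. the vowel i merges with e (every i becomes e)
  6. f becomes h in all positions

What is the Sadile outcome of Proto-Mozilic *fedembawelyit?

hetemboweryet

Sadile: start from *fedembawelyit.
  rule 1 (unconditioned shift): fedembawelyit → fetembawelyit
  rule 2 (unconditioned shift): fetembawelyit → fetembaweryit
  rule 3 (vowel merger): fetembaweryit → fetemboweryit
  rule 4: no change — fetemboweryit
  rule 5 (vowel merger): fetemboweryit → fetemboweryet
  rule 6 (unconditioned shift): fetemboweryet → hetemboweryet
  ⇒ Sadile hetemboweryet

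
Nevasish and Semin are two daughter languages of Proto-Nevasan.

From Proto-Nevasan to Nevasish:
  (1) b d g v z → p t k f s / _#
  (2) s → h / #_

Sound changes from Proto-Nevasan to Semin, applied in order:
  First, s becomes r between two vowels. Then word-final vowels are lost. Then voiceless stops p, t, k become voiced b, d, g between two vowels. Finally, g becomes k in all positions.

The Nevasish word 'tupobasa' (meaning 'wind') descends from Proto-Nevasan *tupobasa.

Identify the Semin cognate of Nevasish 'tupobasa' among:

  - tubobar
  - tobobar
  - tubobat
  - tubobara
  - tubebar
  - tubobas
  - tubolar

Semin: *tupobasa
  tupobasa → tupobara   [rhotacism]
  tupobara → tupobar   [apocope]
  tupobar → tubobar   [intervocalic voicing]
  tubobar (rule 4 does not apply)
  giving Semin tubobar.
The other candidates each miss or misapply at least one Semin change.

tubobar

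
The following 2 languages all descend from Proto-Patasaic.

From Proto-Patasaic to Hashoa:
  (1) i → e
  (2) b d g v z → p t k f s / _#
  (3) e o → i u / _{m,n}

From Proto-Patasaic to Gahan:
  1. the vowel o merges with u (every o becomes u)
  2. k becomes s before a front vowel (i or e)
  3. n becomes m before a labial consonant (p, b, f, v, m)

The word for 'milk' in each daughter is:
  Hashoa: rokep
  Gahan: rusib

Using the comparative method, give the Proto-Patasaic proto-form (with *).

*rokib

Position 4: Hashoa has e, Gahan has i. Gahan preserves i here (none of its changes turn any other segment into i), so the proto-segment is *i.
Position 2: Hashoa has o, Gahan has u. Hashoa preserves o here (none of its changes turn any other segment into o), so the proto-segment is *o.
Position 3: Hashoa has k, Gahan has s. Taking the neighbouring segments as reconstructed: Hashoa k can only go back to *k; Gahan s could go back to *k or *s — the one source consistent with every daughter is *k.
Verify the candidate proto-form against each daughter:
Hashoa: start from *rokib.
  rule 1 (vowel merger): rokib → rokeb
  rule 2 (final devoicing): rokeb → rokep
  rule 3: no change — rokep
  ⇒ Hashoa rokep
Gahan: start from *rokib.
  rule 1 (vowel merger): rokib → rukib
  rule 2 (palatalisation): rukib → rusib
  rule 3: no change — rusib
  ⇒ Gahan rusib
Only *rokib yields all of Hashoa rokep, Gahan rusib.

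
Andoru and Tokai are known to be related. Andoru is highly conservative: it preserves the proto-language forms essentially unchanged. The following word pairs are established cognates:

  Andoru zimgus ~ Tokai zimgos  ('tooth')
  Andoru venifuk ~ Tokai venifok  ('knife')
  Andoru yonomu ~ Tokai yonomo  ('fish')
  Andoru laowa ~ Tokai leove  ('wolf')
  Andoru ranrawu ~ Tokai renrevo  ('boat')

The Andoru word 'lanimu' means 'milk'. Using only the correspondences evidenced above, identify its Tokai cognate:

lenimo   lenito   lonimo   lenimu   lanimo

ranrawu ~ renrevo — Andoru a corresponds to Tokai e after a consonant, before a nasal.
yonomu ~ yonomo, ranrawu ~ renrevo — Andoru u corresponds to Tokai o word-finally.
Applying these to Andoru 'lanimu':
  lanimu → lenimu   (a→e after a consonant, before a nasal)
  lenimu → lenimo   (u→o word-finally)
So the Tokai cognate is 'lenimo'.

lenimo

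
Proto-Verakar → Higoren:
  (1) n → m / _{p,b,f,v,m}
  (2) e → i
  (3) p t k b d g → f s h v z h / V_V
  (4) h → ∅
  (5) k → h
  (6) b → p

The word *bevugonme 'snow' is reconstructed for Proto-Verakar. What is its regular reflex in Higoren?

pivuommi

Higoren: *bevugonme
  bevugonme → bevugomme   [nasal place assimilation]
  bevugomme → bivugommi   [vowel merger]
  bivugommi → bivuhommi   [intervocalic lenition]
  bivuhommi → bivuommi   [h-loss]
  bivuommi (rule 5 does not apply)
  bivuommi → pivuommi   [unconditioned shift]
  giving Higoren pivuommi.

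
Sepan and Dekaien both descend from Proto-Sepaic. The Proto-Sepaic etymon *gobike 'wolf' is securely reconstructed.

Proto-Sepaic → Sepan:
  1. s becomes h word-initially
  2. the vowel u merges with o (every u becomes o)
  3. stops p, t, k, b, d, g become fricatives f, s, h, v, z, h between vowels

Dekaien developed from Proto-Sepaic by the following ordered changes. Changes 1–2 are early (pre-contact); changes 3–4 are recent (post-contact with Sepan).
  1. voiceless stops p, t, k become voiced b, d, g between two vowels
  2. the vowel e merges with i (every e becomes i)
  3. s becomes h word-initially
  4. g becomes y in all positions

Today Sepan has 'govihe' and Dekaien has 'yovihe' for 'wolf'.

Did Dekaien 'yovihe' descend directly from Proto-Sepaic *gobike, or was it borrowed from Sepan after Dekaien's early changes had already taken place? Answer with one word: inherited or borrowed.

borrowed

If inherited, *gobike would pass through all of Dekaien's changes:
Dekaien: *gobike > gobige > gobigi > yobiyi  (by intervocalic voicing, vowel merger, unconditioned shift)
If borrowed from Sepan 'govihe' after the early changes, it would undergo only the recent ones:
  rule 3 (debuccalisation): no change (govihe)
  rule 4 (unconditioned shift): govihe → yovihe
  ⇒ as a loan: yovihe
Dekaien 'yovihe' matches the loan outcome 'yovihe', not the inherited 'yobiyi' — it skipped the early Dekaien changes, so it was borrowed from Sepan.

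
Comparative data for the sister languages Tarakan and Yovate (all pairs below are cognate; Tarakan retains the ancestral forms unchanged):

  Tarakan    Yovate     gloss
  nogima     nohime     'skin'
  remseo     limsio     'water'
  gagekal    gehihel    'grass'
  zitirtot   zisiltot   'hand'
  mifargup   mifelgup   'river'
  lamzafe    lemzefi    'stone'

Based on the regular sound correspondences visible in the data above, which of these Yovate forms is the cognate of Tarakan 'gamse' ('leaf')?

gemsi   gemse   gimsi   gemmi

gemsi

lamzafe ~ lemzefi — Tarakan a corresponds to Yovate e after a consonant, before a nasal.
lamzafe ~ lemzefi — Tarakan e corresponds to Yovate i word-finally.
Applying these to Tarakan 'gamse':
  gamse → gemse   (a→e after a consonant, before a nasal)
  gemse → gemsi   (e→i word-finally)
So the Yovate cognate is 'gemsi'.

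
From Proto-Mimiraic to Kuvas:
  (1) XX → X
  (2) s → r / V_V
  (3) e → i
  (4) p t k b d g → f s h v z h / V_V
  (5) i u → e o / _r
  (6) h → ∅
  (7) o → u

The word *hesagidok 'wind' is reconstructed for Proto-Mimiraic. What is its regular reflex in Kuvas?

eraizuk

Kuvas: *hesagidok
  hesagidok (rule 1 does not apply)
  hesagidok → heragidok   [rhotacism]
  heragidok → hiragidok   [vowel merger]
  hiragidok → hirahizok   [intervocalic lenition]
  hirahizok → herahizok   [pre-rhotic lowering]
  herahizok → eraizok   [h-loss]
  eraizok → eraizuk   [vowel merger]
  giving Kuvas eraizuk.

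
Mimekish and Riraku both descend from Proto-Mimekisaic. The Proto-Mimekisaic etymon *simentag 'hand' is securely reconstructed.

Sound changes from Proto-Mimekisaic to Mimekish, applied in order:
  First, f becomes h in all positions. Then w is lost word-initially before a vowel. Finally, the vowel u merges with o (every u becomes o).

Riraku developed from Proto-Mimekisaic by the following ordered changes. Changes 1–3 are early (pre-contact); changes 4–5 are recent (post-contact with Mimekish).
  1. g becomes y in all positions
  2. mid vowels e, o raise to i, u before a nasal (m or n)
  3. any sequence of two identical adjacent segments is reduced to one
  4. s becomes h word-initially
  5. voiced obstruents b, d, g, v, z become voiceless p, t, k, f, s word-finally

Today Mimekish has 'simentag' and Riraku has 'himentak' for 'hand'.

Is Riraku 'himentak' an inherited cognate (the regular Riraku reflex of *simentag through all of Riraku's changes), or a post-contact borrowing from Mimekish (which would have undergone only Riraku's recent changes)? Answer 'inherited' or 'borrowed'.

borrowed

If inherited, *simentag would pass through all of Riraku's changes:
Riraku: *simentag > simentay > simintay > himintay  (by unconditioned shift, pre-nasal raising, debuccalisation)
If borrowed from Mimekish 'simentag' after the early changes, it would undergo only the recent ones:
  rule 4 (debuccalisation): simentag → himentag
  rule 5 (final devoicing): himentag → himentak
  ⇒ as a loan: himentak
Riraku 'himentak' matches the loan outcome 'himentak', not the inherited 'himintay' — it skipped the early Riraku changes, so it was borrowed from Mimekish.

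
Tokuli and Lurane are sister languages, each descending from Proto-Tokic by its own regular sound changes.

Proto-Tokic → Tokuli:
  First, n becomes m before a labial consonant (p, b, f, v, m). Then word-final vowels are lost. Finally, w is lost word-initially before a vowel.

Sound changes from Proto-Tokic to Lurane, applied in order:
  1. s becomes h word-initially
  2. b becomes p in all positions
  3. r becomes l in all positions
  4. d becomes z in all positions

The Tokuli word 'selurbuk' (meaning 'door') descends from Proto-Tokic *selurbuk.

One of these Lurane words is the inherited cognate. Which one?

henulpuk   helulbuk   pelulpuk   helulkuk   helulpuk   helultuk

Lurane: *selurbuk
  selurbuk → helurbuk   [debuccalisation]
  helurbuk → helurpuk   [unconditioned shift]
  helurpuk → helulpuk   [unconditioned shift]
  helulpuk (rule 4 does not apply)
  giving Lurane helulpuk.
Among the options, 'helulpuk' alone shows every Lurane change applied in order.

helulpuk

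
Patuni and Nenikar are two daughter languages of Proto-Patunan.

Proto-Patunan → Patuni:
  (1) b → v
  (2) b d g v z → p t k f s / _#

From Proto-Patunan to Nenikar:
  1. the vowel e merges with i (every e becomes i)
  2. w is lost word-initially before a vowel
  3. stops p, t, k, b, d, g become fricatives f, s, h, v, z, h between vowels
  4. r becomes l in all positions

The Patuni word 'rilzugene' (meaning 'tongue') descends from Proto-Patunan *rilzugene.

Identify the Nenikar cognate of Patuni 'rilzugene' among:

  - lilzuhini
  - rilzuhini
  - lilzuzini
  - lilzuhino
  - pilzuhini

Nenikar: start from *rilzugene.
  rule 1 (vowel merger): rilzugene → rilzugini
  rule 2: no change — rilzugini
  rule 3 (intervocalic lenition): rilzugini → rilzuhini
  rule 4 (unconditioned shift): rilzuhini → lilzuhini
  ⇒ Nenikar lilzuhini

lilzuhini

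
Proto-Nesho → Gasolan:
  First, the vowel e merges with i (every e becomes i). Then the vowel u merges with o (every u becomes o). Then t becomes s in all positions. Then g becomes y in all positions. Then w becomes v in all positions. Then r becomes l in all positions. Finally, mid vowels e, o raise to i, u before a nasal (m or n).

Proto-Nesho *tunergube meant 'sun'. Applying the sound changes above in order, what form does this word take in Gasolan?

sunilyobi

Gasolan: *tunergube
  tunergube → tunirgubi   [vowel merger]
  tunirgubi → tonirgobi   [vowel merger]
  tonirgobi → sonirgobi   [unconditioned shift]
  sonirgobi → soniryobi   [unconditioned shift]
  soniryobi (rule 5 does not apply)
  soniryobi → sonilyobi   [unconditioned shift]
  sonilyobi → sunilyobi   [pre-nasal raising]
  giving Gasolan sunilyobi.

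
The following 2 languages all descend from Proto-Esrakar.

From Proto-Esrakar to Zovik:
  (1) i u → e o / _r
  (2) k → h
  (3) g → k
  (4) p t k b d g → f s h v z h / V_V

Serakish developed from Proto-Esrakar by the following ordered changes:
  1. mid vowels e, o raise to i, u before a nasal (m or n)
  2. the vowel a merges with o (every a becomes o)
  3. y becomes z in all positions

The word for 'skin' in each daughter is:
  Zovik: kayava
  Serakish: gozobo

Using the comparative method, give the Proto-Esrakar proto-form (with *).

*gayaba

Position 1: Zovik has k, Serakish has g. Serakish preserves g here (none of its changes turn any other segment into g), so the proto-segment is *g.
Position 4: Zovik has a, Serakish has o. Zovik preserves a here (none of its changes turn any other segment into a), so the proto-segment is *a.
Position 3: Zovik has y, Serakish has z. Zovik preserves y here (none of its changes turn any other segment into y), so the proto-segment is *y.
Verify the candidate proto-form against each daughter:
Zovik: start from *gayaba.
  rule 1: no change — gayaba
  rule 2: no change — gayaba
  rule 3 (unconditioned shift): gayaba → kayaba
  rule 4 (intervocalic lenition): kayaba → kayava
  ⇒ Zovik kayava
Serakish: *gayaba
  gayaba (rule 1 does not apply)
  gayaba → goyobo   [vowel merger]
  goyobo → gozobo   [unconditioned shift]
  giving Serakish gozobo.
Only *gayaba yields all of Zovik kayava, Serakish gozobo.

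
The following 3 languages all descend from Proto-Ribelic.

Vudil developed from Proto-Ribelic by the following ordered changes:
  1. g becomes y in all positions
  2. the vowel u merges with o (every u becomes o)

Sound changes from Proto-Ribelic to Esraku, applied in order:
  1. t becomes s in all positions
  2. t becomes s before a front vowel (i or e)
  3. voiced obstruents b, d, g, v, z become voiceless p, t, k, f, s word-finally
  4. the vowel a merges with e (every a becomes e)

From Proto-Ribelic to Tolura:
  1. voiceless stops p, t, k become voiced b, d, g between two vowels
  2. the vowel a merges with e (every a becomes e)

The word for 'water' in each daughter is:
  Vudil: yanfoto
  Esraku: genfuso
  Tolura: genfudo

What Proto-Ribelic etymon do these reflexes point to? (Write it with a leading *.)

*ganfuto

Position 2: Vudil has a, Esraku has e, Tolura has e. Vudil preserves a here (none of its changes turn any other segment into a), so the proto-segment is *a.
Position 5: Vudil has o, Esraku has u, Tolura has u. Esraku preserves u here (none of its changes turn any other segment into u), so the proto-segment is *u.
This points to *ganfuto. Verify forward in each daughter:
Vudil: *ganfuto
  ganfuto → yanfuto   [unconditioned shift]
  yanfuto → yanfoto   [vowel merger]
  giving Vudil yanfoto.
Esraku: start from *ganfuto.
  rule 1 (unconditioned shift): ganfuto → ganfuso
  rule 2: no change — ganfuso
  rule 3: no change — ganfuso
  rule 4 (vowel merger): ganfuso → genfuso
  ⇒ Esraku genfuso
Tolura: start from *ganfuto.
  rule 1 (intervocalic voicing): ganfuto → ganfudo
  rule 2 (vowel merger): ganfudo → genfudo
  ⇒ Tolura genfudo
No other proto-form is consistent with every reflex, so the reconstruction is *ganfuto.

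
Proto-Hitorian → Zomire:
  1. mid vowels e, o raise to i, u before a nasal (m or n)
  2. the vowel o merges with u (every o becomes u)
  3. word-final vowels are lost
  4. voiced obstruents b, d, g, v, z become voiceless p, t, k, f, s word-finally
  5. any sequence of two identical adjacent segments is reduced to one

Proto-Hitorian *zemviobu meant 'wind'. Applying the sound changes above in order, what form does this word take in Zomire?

Zomire: *zemviobu
  zemviobu → zimviobu   [pre-nasal raising]
  zimviobu → zimviubu   [vowel merger]
  zimviubu → zimviub   [apocope]
  zimviub → zimviup   [final devoicing]
  zimviup (rule 5 does not apply)
  giving Zomire zimviup.

zimviup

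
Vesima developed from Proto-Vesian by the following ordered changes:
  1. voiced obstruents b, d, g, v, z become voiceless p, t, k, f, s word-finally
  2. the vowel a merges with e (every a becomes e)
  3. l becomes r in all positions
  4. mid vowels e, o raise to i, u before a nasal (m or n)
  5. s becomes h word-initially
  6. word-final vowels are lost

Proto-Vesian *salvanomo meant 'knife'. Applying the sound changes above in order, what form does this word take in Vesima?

hervinum

Vesima: *salvanomo > selvenomo > servenomo > servinumo > hervinumo > hervinum  (by vowel merger, unconditioned shift, pre-nasal raising, debuccalisation, apocope)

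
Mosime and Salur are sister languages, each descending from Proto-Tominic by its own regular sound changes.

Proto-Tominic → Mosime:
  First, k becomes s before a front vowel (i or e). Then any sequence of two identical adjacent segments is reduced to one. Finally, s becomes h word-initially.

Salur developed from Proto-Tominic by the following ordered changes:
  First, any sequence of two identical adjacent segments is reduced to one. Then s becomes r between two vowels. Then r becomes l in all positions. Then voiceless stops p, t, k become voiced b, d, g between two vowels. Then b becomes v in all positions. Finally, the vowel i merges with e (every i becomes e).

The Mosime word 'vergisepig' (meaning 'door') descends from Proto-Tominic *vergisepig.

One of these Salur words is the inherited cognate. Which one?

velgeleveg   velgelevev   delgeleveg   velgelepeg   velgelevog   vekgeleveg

velgeleveg

Salur: *vergisepig > vergirepig > velgilepig > velgilebig > velgilevig > velgeleveg  (by rhotacism, unconditioned shift, intervocalic voicing, unconditioned shift, vowel merger)
The other candidates each miss or misapply at least one Salur change.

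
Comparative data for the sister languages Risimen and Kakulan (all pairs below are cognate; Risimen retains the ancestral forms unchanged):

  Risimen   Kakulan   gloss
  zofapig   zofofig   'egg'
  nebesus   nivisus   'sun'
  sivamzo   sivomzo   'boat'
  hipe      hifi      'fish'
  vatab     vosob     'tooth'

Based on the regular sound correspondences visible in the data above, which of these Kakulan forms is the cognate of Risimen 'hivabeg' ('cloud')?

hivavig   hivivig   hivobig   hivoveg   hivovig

vatab ~ vosob — Risimen a corresponds to Kakulan o after a consonant, before a labial obstruent.
nebesus ~ nivisus — Risimen b corresponds to Kakulan v between vowels (before a front vowel).
nebesus ~ nivisus — Risimen e corresponds to Kakulan i after a consonant, before a consonant other than r, m, n, p, b, f, v.
Applying these to Risimen 'hivabeg':
  hivabeg → hivobeg   (a→o after a consonant, before a labial obstruent)
  hivobeg → hivoveg   (b→v between vowels (before a front vowel))
  hivoveg → hivovig   (e→i after a consonant, before a consonant other than r, m, n, p, b, f, v)
So the Kakulan cognate is 'hivovig'.

hivovig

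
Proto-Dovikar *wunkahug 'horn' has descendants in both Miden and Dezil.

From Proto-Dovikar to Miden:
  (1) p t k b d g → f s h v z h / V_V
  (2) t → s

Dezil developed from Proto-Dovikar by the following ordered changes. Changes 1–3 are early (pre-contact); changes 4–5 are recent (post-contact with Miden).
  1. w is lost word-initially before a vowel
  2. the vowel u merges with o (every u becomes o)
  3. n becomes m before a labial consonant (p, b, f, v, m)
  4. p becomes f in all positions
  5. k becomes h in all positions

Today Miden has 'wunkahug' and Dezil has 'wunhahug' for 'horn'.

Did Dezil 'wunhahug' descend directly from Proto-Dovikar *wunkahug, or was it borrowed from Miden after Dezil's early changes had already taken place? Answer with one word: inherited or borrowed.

borrowed

If inherited, *wunkahug would pass through all of Dezil's changes:
Dezil: *wunkahug > unkahug > onkahog > onhahog  (by glide loss, vowel merger, unconditioned shift)
If borrowed from Miden 'wunkahug' after the early changes, it would undergo only the recent ones:
  rule 4 (unconditioned shift): no change (wunkahug)
  rule 5 (unconditioned shift): wunkahug → wunhahug
  ⇒ as a loan: wunhahug
Dezil 'wunhahug' matches the loan outcome 'wunhahug', not the inherited 'onhahog' — it skipped the early Dezil changes, so it was borrowed from Miden.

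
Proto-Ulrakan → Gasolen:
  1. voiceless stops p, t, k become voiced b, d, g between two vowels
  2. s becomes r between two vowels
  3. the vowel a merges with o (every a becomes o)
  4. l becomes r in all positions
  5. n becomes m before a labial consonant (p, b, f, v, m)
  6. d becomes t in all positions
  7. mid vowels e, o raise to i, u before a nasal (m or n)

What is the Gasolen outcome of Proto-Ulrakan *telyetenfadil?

Gasolen: *telyetenfadil > telyedenfadil > telyedenfodil > teryedenfodir > teryedemfodir > teryetemfotir > teryetimfotir  (by intervocalic voicing, vowel merger, unconditioned shift, nasal place assimilation, unconditioned shift, pre-nasal raising)

teryetimfotir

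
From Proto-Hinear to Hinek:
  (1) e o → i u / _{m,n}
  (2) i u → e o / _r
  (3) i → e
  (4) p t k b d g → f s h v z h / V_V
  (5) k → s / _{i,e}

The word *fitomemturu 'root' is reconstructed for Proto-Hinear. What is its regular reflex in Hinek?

fesumemtoru

Hinek: *fitomemturu
  fitomemturu → fitumimturu   [pre-nasal raising]
  fitumimturu → fitumimtoru   [pre-rhotic lowering]
  fitumimtoru → fetumemtoru   [vowel merger]
  fetumemtoru → fesumemtoru   [intervocalic lenition]
  fesumemtoru (rule 5 does not apply)
  giving Hinek fesumemtoru.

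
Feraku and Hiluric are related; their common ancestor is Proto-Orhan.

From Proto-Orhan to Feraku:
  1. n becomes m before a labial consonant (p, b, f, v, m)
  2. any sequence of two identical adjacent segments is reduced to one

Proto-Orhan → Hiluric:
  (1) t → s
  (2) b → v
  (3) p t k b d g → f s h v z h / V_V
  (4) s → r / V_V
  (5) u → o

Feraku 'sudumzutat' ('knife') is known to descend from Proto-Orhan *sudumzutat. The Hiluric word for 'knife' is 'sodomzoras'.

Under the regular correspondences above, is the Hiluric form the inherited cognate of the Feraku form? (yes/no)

Derive the expected Hiluric reflex of *sudumzutat:
Hiluric: *sudumzutat
  sudumzutat → sudumzusas   [unconditioned shift]
  sudumzusas (rule 2 does not apply)
  sudumzusas → suzumzusas   [intervocalic lenition]
  suzumzusas → suzumzuras   [rhotacism]
  suzumzuras → sozomzoras   [vowel merger]
  giving Hiluric sozomzoras.
The regular Hiluric reflex would be 'sozomzoras', but the attested form is 'sodomzoras'. The correspondence is irregular, so they are not cognates (the Hiluric form has a different source).

no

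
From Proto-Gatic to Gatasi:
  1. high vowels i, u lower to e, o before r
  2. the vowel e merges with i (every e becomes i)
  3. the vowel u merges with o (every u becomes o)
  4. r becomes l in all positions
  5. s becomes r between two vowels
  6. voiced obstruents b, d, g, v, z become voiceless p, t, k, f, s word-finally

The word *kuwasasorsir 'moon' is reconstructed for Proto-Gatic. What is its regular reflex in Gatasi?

Gatasi: *kuwasasorsir
  kuwasasorsir → kuwasasorser   [pre-rhotic lowering]
  kuwasasorser → kuwasasorsir   [vowel merger]
  kuwasasorsir → kowasasorsir   [vowel merger]
  kowasasorsir → kowasasolsil   [unconditioned shift]
  kowasasolsil → kowararolsil   [rhotacism]
  kowararolsil (rule 6 does not apply)
  giving Gatasi kowararolsil.

kowararolsil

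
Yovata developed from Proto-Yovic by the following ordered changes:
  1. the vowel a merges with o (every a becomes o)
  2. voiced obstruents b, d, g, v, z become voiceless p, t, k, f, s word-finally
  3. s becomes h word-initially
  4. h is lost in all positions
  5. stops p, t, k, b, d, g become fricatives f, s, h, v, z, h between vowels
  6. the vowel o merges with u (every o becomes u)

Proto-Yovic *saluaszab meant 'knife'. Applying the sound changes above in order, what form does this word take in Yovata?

Yovata: *saluaszab > soluoszob > soluoszop > holuoszop > oluoszop > uluuszup  (by vowel merger, final devoicing, debuccalisation, h-loss, vowel merger)

uluuszup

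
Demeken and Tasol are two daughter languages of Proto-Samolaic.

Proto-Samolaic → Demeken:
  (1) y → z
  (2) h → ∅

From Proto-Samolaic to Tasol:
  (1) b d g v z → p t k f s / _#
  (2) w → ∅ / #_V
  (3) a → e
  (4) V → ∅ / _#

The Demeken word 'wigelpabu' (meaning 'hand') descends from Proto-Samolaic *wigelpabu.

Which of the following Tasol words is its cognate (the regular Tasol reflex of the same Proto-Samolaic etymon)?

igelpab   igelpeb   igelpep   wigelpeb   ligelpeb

Tasol: start from *wigelpabu.
  rule 1: no change — wigelpabu
  rule 2 (glide loss): wigelpabu → igelpabu
  rule 3 (vowel merger): igelpabu → igelpebu
  rule 4 (apocope): igelpebu → igelpeb
  ⇒ Tasol igelpeb
The other candidates each miss or misapply at least one Tasol change.

igelpeb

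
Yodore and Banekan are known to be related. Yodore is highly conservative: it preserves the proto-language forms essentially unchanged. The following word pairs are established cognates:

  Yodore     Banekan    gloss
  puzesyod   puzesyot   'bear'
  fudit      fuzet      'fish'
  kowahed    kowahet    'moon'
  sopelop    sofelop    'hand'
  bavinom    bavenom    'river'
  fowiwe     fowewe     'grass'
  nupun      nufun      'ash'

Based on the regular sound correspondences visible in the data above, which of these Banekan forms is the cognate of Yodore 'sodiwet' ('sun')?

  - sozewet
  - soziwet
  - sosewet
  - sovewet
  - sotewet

sozewet

fudit ~ fuzet — Yodore d corresponds to Banekan z between vowels (before a front vowel).
fudit ~ fuzet, fowiwe ~ fowewe — Yodore i corresponds to Banekan e after a consonant, before a consonant other than r, m, n, p, b, f, v.
Applying these to Yodore 'sodiwet':
  sodiwet → soziwet   (d→z between vowels (before a front vowel))
  soziwet → sozewet   (i→e after a consonant, before a consonant other than r, m, n, p, b, f, v)
So the Banekan cognate is 'sozewet'.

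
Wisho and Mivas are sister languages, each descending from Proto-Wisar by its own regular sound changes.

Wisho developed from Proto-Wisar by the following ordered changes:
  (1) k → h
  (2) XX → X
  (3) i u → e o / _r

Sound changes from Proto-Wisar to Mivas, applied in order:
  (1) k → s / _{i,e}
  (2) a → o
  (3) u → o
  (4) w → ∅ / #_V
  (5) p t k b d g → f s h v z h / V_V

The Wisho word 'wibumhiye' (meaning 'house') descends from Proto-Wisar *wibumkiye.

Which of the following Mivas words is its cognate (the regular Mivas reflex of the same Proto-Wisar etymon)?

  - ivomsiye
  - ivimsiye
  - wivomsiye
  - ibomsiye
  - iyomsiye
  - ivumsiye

Mivas: *wibumkiye
  wibumkiye → wibumsiye   [palatalisation]
  wibumsiye (rule 2 does not apply)
  wibumsiye → wibomsiye   [vowel merger]
  wibomsiye → ibomsiye   [glide loss]
  ibomsiye → ivomsiye   [intervocalic lenition]
  giving Mivas ivomsiye.

ivomsiye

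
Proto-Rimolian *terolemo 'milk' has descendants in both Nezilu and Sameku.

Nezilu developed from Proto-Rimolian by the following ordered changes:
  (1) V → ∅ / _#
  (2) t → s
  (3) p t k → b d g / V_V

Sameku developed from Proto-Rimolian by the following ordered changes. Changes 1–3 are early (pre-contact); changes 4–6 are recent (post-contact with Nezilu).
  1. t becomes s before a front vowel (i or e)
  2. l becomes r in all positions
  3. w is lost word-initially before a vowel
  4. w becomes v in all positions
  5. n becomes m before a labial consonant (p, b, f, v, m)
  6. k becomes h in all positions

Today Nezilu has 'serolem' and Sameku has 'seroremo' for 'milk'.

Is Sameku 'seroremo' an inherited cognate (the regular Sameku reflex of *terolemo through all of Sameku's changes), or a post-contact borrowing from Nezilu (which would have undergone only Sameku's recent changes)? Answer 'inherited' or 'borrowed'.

inherited

If inherited, *terolemo would pass through all of Sameku's changes:
Sameku: start from *terolemo.
  rule 1 (palatalisation): terolemo → serolemo
  rule 2 (unconditioned shift): serolemo → seroremo
  rule 3: no change — seroremo
  rule 4: no change — seroremo
  rule 5: no change — seroremo
  rule 6: no change — seroremo
  ⇒ Sameku seroremo
If borrowed from Nezilu 'serolem' after the early changes, it would undergo only the recent ones:
  rule 4 (unconditioned shift): no change (serolem)
  rule 5 (nasal place assimilation): no change (serolem)
  rule 6 (unconditioned shift): no change (serolem)
  ⇒ as a loan: serolem
Sameku 'seroremo' matches the inherited outcome exactly, so it is an inherited cognate, not a loan.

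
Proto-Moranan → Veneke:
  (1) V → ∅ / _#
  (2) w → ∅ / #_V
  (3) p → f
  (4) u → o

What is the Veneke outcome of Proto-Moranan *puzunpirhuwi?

fozonfirhow

Veneke: *puzunpirhuwi > puzunpirhuw > fuzunfirhuw > fozonfirhow  (by apocope, unconditioned shift, vowel merger)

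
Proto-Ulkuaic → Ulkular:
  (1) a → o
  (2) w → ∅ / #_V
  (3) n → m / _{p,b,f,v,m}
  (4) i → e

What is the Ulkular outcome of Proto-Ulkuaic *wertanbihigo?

Ulkular: *wertanbihigo > wertonbihigo > ertonbihigo > ertombihigo > ertombehego  (by vowel merger, glide loss, nasal place assimilation, vowel merger)

ertombehego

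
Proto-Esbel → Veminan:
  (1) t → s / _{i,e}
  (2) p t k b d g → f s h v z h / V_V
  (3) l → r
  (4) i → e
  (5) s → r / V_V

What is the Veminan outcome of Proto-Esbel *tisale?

serare

Veminan: *tisale > sisale > sisare > sesare > serare  (by palatalisation, unconditioned shift, vowel merger, rhotacism)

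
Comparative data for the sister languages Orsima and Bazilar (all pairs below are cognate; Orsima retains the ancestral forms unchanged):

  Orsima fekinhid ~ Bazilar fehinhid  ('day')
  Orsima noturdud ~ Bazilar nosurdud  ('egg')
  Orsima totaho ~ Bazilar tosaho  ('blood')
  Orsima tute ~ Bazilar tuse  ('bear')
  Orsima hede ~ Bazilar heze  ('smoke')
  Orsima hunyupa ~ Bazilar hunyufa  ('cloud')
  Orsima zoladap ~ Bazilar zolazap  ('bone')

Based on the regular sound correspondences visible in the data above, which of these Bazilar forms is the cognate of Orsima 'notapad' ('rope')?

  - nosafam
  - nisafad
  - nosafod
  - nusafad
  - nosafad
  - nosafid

totaho ~ tosaho — Orsima t corresponds to Bazilar s between vowels (before a back vowel).
hunyupa ~ hunyufa — Orsima p corresponds to Bazilar f between vowels (before a back vowel).
Applying these to Orsima 'notapad':
  notapad → nosapad   (t→s between vowels (before a back vowel))
  nosapad → nosafad   (p→f between vowels (before a back vowel))
So the Bazilar cognate is 'nosafad'.

nosafad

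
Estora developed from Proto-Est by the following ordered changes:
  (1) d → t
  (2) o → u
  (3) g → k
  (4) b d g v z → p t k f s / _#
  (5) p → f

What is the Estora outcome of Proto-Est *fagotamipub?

Estora: *fagotamipub > fagutamipub > fakutamipub > fakutamipup > fakutamifuf  (by vowel merger, unconditioned shift, final devoicing, unconditioned shift)

fakutamifuf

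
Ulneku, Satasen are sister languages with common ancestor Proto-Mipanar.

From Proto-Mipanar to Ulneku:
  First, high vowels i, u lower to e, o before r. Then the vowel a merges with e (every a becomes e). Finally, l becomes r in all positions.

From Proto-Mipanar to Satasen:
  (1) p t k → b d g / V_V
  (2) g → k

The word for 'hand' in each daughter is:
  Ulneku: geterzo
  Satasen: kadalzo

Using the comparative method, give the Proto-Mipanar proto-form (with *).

*gatalzo

Position 5: Ulneku has r, Satasen has l. Satasen preserves l here (none of its changes turn any other segment into l), so the proto-segment is *l.
Position 4: Ulneku has e, Satasen has a. Satasen preserves a here (none of its changes turn any other segment into a), so the proto-segment is *a.
Position 3: Ulneku has t, Satasen has d. Ulneku preserves t here (none of its changes turn any other segment into t), so the proto-segment is *t.
This points to *gatalzo. Verify forward in each daughter:
Ulneku: start from *gatalzo.
  rule 1: no change — gatalzo
  rule 2 (vowel merger): gatalzo → getelzo
  rule 3 (unconditioned shift): getelzo → geterzo
  ⇒ Ulneku geterzo
Satasen: start from *gatalzo.
  rule 1 (intervocalic voicing): gatalzo → gadalzo
  rule 2 (unconditioned shift): gadalzo → kadalzo
  ⇒ Satasen kadalzo
No other proto-form is consistent with every reflex, so the reconstruction is *gatalzo.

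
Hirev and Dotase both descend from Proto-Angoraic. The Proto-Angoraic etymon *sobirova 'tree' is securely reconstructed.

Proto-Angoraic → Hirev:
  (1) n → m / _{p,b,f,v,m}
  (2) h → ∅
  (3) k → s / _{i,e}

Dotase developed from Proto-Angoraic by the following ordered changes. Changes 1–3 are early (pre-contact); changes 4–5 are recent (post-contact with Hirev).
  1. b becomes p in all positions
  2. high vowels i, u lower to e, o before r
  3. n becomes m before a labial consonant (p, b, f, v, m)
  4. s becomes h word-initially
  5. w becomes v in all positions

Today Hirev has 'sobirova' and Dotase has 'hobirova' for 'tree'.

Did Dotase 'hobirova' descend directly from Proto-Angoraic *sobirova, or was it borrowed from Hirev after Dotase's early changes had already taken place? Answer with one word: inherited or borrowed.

borrowed

If inherited, *sobirova would pass through all of Dotase's changes:
Dotase: *sobirova > sopirova > soperova > hoperova  (by unconditioned shift, pre-rhotic lowering, debuccalisation)
If borrowed from Hirev 'sobirova' after the early changes, it would undergo only the recent ones:
  rule 4 (debuccalisation): sobirova → hobirova
  rule 5 (unconditioned shift): no change (hobirova)
  ⇒ as a loan: hobirova
Dotase 'hobirova' matches the loan outcome 'hobirova', not the inherited 'hoperova' — it skipped the early Dotase changes, so it was borrowed from Hirev.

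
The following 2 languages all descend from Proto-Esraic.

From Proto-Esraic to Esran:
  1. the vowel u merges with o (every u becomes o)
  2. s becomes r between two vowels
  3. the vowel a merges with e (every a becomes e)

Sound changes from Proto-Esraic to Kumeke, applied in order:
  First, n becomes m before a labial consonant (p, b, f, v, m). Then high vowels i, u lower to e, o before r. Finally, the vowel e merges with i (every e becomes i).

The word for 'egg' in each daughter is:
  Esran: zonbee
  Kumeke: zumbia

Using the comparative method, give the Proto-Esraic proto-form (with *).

*zunbea

Position 6: Esran has e, Kumeke has a. Kumeke preserves a here (none of its changes turn any other segment into a), so the proto-segment is *a.
Position 5: Esran has e, Kumeke has i. Taking the neighbouring segments as reconstructed: Esran e could go back to *a or *e; Kumeke i could go back to *e or *i — the one source consistent with every daughter is *e.
Verify the candidate proto-form against each daughter:
Esran: *zunbea
  zunbea → zonbea   [vowel merger]
  zonbea (rule 2 does not apply)
  zonbea → zonbee   [vowel merger]
  giving Esran zonbee.
Kumeke: *zunbea
  zunbea → zumbea   [nasal place assimilation]
  zumbea (rule 2 does not apply)
  zumbea → zumbia   [vowel merger]
  giving Kumeke zumbia.
No other proto-form is consistent with every reflex, so the reconstruction is *zunbea.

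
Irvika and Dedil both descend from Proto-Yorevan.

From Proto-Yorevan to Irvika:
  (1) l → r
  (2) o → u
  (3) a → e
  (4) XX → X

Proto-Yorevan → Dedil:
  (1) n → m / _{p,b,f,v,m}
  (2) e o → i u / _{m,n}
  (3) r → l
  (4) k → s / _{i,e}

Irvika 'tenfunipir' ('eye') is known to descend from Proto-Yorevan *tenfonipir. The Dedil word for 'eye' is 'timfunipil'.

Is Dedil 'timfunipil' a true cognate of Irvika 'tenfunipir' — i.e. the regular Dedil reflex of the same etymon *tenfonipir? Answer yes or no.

Derive the expected Dedil reflex of *tenfonipir:
Dedil: *tenfonipir
  tenfonipir → temfonipir   [nasal place assimilation]
  temfonipir → timfunipir   [pre-nasal raising]
  timfunipir → timfunipil   [unconditioned shift]
  timfunipil (rule 4 does not apply)
  giving Dedil timfunipil.
Dedil 'timfunipil' matches the regular reflex exactly, so the pair is cognate.

yes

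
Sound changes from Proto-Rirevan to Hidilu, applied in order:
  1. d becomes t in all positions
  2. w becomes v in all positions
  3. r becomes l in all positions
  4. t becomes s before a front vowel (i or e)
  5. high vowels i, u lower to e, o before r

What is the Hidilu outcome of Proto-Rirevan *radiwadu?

Hidilu: *radiwadu > ratiwatu > rativatu > lativatu > lasivatu  (by unconditioned shift, unconditioned shift, unconditioned shift, palatalisation)

lasivatu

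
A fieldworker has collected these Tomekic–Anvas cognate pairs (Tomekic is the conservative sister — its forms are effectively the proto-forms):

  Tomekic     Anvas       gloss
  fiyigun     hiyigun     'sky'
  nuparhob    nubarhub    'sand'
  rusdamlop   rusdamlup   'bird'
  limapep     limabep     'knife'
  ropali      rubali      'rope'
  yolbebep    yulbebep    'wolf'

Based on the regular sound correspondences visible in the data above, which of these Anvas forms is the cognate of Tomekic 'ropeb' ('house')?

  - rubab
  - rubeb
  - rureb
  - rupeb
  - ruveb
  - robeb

rusdamlop ~ rusdamlup, ropali ~ rubali — Tomekic o corresponds to Anvas u after a consonant, before a labial obstruent.
limapep ~ limabep — Tomekic p corresponds to Anvas b between vowels (before a front vowel).
Applying these to Tomekic 'ropeb':
  ropeb → rupeb   (o→u after a consonant, before a labial obstruent)
  rupeb → rubeb   (p→b between vowels (before a front vowel))
So the Anvas cognate is 'rubeb'.

rubeb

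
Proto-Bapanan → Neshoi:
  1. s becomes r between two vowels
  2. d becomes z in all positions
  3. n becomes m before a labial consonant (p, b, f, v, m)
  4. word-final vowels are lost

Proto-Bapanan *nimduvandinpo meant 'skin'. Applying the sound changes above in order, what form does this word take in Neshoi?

Neshoi: start from *nimduvandinpo.
  rule 1: no change — nimduvandinpo
  rule 2 (unconditioned shift): nimduvandinpo → nimzuvanzinpo
  rule 3 (nasal place assimilation): nimzuvanzinpo → nimzuvanzimpo
  rule 4 (apocope): nimzuvanzimpo → nimzuvanzimp
  ⇒ Neshoi nimzuvanzimp

nimzuvanzimp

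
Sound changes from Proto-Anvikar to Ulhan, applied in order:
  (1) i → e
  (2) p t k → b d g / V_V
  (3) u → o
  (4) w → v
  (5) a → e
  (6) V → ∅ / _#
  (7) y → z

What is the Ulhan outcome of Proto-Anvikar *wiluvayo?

Ulhan: *wiluvayo
  wiluvayo → weluvayo   [vowel merger]
  weluvayo (rule 2 does not apply)
  weluvayo → welovayo   [vowel merger]
  welovayo → velovayo   [unconditioned shift]
  velovayo → veloveyo   [vowel merger]
  veloveyo → velovey   [apocope]
  velovey → velovez   [unconditioned shift]
  giving Ulhan velovez.

velovez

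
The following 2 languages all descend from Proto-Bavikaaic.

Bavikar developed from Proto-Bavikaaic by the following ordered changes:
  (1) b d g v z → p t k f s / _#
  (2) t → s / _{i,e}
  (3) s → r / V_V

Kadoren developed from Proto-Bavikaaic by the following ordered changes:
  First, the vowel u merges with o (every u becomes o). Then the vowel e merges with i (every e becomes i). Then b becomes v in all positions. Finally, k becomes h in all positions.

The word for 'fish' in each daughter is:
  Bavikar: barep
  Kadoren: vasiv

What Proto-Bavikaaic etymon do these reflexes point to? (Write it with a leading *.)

*baseb

Position 5: Bavikar has p, Kadoren has v. Taking the neighbouring segments as reconstructed: Bavikar p could go back to *p or *b; Kadoren v could go back to *b or *v — the one source consistent with every daughter is *b.
Position 4: Bavikar has e, Kadoren has i. Bavikar preserves e here (none of its changes turn any other segment into e), so the proto-segment is *e.
Position 1: Bavikar has b, Kadoren has v. Bavikar preserves b here (none of its changes turn any other segment into b), so the proto-segment is *b.
Continuing position by position gives *baseb; check it forward:
Bavikar: start from *baseb.
  rule 1 (final devoicing): baseb → basep
  rule 2: no change — basep
  rule 3 (rhotacism): basep → barep
  ⇒ Bavikar barep
Kadoren: *baseb > basib > vasiv  (by vowel merger, unconditioned shift)
*baseb is the unique common source.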